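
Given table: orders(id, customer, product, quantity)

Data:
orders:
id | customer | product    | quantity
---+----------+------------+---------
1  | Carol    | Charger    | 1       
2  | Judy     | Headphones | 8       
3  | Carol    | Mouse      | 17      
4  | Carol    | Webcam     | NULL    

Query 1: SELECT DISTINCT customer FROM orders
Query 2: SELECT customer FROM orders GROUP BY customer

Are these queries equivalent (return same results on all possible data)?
Yes, equivalent

Both queries return: [('Carol',), ('Judy',)]

Reason: Both get unique customers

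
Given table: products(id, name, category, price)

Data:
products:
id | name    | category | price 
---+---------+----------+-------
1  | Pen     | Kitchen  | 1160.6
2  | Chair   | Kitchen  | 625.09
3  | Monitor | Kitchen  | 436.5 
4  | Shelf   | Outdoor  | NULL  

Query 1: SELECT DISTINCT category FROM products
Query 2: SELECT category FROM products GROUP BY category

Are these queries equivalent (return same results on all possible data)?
Yes, equivalent

Both queries return: [('Kitchen',), ('Outdoor',)]

Reason: Both get unique categorys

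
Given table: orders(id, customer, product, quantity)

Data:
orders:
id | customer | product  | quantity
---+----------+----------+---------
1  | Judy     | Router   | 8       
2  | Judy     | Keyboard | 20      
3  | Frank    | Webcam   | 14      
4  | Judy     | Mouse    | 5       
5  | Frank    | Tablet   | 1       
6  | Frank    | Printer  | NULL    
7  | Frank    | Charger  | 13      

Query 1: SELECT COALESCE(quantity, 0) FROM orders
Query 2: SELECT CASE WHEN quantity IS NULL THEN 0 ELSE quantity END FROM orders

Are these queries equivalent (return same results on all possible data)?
Yes, equivalent

Both queries return: [(0,), (1,), (5,), (8,), (13,), (14,), (20,)]

Reason: COALESCE vs CASE for NULL handling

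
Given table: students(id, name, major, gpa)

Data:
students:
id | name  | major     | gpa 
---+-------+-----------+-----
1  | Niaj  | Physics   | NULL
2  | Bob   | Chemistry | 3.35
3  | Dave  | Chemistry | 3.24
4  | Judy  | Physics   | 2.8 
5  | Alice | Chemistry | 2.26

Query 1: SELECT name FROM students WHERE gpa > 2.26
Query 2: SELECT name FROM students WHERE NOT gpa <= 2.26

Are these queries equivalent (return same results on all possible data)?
Yes, equivalent

Both queries return: [('Bob',), ('Dave',), ('Judy',)]

Reason: Both filter gpa > 2.26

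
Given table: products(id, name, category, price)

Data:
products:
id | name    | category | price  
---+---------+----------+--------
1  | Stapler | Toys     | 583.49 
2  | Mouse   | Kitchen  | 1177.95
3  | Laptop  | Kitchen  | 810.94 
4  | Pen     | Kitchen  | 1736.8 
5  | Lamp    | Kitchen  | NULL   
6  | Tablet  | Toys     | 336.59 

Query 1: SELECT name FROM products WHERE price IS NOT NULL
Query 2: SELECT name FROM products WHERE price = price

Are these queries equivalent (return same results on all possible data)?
Yes, equivalent

Both queries return: [('Laptop',), ('Mouse',), ('Pen',), ('Stapler',), ('Tablet',)]

Reason: IS NOT NULL vs self-equality (both exclude NULLs)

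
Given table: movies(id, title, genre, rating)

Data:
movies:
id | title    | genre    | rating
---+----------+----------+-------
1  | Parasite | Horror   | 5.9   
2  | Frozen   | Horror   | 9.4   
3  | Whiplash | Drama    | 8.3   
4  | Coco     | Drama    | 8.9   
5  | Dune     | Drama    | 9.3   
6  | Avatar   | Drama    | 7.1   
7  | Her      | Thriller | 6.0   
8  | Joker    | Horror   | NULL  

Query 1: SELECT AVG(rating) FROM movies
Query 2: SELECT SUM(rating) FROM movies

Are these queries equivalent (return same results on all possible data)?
No, not equivalent

Query 1 returns: [(7.842857142857143,)]
Query 2 returns: [(54.900000000000006,)]

Reason: AVG vs SUM give different aggregate values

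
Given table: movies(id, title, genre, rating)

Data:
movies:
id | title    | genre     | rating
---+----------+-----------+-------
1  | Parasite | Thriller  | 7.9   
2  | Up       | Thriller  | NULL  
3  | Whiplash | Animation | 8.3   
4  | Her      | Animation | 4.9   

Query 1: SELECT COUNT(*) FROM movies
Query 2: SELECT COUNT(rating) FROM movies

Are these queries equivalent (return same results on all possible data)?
No, not equivalent

Query 1 returns: [(4,)]
Query 2 returns: [(3,)]

Reason: COUNT(*) includes NULLs, COUNT(column) excludes them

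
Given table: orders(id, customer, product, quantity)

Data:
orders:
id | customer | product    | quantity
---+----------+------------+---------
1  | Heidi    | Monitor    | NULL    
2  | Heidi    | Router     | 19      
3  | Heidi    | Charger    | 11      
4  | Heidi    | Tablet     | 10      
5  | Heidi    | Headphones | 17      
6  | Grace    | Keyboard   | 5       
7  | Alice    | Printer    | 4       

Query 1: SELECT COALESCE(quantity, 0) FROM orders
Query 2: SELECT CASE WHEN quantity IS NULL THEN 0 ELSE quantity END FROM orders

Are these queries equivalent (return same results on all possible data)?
Yes, equivalent

Both queries return: [(0,), (4,), (5,), (10,), (11,), (17,), (19,)]

Reason: COALESCE vs CASE for NULL handling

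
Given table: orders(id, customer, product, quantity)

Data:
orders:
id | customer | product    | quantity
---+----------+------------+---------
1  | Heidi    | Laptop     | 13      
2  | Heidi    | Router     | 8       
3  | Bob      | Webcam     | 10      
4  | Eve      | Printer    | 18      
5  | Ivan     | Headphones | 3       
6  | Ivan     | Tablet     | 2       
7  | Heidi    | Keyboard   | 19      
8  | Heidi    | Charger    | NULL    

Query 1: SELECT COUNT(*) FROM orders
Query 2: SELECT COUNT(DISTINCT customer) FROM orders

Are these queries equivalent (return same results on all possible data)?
No, not equivalent

Query 1 returns: [(8,)]
Query 2 returns: [(4,)]

Reason: COUNT(*) counts rows, COUNT(DISTINCT customer) counts unique customers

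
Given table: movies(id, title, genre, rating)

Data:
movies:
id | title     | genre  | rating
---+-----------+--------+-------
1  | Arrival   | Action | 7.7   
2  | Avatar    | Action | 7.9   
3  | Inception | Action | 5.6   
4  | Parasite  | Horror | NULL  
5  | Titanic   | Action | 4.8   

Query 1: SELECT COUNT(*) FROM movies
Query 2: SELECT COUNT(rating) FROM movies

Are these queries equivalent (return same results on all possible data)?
No, not equivalent

Query 1 returns: [(5,)]
Query 2 returns: [(4,)]

Reason: COUNT(*) includes NULLs, COUNT(column) excludes them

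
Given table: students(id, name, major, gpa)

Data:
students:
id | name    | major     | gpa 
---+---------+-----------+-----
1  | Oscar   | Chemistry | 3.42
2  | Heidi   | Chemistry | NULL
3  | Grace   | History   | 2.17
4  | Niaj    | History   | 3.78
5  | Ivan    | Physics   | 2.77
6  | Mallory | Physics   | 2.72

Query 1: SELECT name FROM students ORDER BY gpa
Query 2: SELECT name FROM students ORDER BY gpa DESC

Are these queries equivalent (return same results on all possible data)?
No, not equivalent

Query 1 returns: [('Heidi',), ('Grace',), ('Mallory',), ('Ivan',), ('Oscar',), ('Niaj',)]
Query 2 returns: [('Niaj',), ('Oscar',), ('Ivan',), ('Mallory',), ('Grace',), ('Heidi',)]

Reason: ASC vs DESC gives opposite ordering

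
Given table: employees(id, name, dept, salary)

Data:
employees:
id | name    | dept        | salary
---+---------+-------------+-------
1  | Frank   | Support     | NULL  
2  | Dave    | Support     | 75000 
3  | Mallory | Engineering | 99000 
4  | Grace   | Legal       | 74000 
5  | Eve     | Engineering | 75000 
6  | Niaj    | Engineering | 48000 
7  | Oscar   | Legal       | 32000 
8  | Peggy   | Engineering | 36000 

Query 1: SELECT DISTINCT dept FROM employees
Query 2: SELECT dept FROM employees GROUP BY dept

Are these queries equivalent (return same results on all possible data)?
Yes, equivalent

Both queries return: [('Engineering',), ('Legal',), ('Support',)]

Reason: Both get unique depts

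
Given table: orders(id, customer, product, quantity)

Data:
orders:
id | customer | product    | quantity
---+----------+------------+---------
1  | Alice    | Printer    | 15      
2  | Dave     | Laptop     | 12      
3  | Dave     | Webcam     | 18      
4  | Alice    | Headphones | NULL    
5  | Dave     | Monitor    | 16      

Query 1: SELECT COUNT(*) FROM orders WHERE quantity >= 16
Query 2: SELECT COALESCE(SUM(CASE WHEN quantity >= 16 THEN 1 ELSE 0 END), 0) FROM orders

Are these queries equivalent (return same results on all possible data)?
Yes, equivalent

Both queries return: [(2,)]

Reason: COUNT with WHERE vs conditional SUM (COALESCE handles empty-table NULL)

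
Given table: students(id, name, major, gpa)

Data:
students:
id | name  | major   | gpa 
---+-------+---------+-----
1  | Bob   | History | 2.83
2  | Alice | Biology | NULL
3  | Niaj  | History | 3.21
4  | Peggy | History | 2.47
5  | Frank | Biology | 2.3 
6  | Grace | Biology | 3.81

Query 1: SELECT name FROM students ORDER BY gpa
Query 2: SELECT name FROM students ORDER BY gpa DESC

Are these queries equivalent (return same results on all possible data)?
No, not equivalent

Query 1 returns: [('Alice',), ('Frank',), ('Peggy',), ('Bob',), ('Niaj',), ('Grace',)]
Query 2 returns: [('Grace',), ('Niaj',), ('Bob',), ('Peggy',), ('Frank',), ('Alice',)]

Reason: ASC vs DESC gives opposite ordering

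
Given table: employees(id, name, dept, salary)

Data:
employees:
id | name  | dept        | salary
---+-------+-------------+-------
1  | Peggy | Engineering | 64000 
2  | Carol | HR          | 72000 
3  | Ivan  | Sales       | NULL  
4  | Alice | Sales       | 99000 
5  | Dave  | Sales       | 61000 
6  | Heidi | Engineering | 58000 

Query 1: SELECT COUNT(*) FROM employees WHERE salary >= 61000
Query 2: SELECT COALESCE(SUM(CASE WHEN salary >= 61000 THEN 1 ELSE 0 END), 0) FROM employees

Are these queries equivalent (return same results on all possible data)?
Yes, equivalent

Both queries return: [(4,)]

Reason: COUNT with WHERE vs conditional SUM (COALESCE handles empty-table NULL)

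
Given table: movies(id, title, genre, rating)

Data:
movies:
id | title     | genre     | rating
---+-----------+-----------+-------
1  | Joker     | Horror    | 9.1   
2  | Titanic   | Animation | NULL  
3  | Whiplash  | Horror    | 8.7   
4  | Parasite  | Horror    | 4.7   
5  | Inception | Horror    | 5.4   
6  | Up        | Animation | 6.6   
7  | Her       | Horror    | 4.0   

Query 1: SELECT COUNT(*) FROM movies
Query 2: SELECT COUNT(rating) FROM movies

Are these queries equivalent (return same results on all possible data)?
No, not equivalent

Query 1 returns: [(7,)]
Query 2 returns: [(6,)]

Reason: COUNT(*) includes NULLs, COUNT(column) excludes them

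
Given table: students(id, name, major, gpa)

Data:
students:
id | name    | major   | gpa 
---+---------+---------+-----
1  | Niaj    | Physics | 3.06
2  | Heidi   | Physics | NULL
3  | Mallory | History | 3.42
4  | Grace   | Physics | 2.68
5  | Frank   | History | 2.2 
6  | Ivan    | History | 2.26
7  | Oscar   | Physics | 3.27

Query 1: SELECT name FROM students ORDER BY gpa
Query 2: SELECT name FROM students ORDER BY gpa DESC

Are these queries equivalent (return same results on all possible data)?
No, not equivalent

Query 1 returns: [('Heidi',), ('Frank',), ('Ivan',), ('Grace',), ('Niaj',), ('Oscar',), ('Mallory',)]
Query 2 returns: [('Mallory',), ('Oscar',), ('Niaj',), ('Grace',), ('Ivan',), ('Frank',), ('Heidi',)]

Reason: ASC vs DESC gives opposite ordering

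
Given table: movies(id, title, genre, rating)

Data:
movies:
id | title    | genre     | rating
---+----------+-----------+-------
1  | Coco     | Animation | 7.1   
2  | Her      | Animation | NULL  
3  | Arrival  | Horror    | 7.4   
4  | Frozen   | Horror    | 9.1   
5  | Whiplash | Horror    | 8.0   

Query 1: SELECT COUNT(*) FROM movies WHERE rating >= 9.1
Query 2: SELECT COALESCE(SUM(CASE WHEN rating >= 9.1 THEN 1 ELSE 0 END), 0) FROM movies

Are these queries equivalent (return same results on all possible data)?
Yes, equivalent

Both queries return: [(1,)]

Reason: COUNT with WHERE vs conditional SUM (COALESCE handles empty-table NULL)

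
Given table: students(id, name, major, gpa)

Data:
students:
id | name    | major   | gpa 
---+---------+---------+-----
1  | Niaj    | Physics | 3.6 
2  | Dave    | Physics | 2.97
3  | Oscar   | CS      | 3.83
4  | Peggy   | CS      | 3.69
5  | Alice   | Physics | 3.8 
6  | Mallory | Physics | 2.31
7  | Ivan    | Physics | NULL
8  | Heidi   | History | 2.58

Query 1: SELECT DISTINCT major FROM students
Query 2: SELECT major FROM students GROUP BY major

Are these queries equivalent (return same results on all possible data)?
Yes, equivalent

Both queries return: [('CS',), ('History',), ('Physics',)]

Reason: Both get unique majors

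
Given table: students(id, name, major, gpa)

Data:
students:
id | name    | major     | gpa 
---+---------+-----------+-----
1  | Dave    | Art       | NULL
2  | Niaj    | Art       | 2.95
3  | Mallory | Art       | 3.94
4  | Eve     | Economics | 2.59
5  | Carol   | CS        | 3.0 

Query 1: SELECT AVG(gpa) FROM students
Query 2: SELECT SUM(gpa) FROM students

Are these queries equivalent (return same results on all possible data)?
No, not equivalent

Query 1 returns: [(3.12,)]
Query 2 returns: [(12.48,)]

Reason: AVG vs SUM give different aggregate values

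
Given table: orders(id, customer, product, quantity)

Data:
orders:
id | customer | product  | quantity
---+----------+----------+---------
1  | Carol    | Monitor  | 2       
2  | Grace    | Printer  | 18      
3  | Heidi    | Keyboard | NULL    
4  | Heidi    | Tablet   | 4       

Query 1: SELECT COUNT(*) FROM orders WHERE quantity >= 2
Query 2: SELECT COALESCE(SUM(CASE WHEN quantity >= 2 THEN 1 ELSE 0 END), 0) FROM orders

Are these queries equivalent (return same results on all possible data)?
Yes, equivalent

Both queries return: [(3,)]

Reason: COUNT with WHERE vs conditional SUM (COALESCE handles empty-table NULL)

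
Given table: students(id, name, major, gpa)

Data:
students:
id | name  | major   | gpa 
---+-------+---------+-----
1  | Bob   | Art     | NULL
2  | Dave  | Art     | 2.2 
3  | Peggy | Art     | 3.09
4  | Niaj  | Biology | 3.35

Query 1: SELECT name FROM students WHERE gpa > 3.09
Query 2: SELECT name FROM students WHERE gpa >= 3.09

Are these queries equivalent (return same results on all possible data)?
No, not equivalent

Query 1 returns: [('Niaj',)]
Query 2 returns: [('Peggy',), ('Niaj',)]

Reason: > vs >= gives different results when gpa = 3.09 exists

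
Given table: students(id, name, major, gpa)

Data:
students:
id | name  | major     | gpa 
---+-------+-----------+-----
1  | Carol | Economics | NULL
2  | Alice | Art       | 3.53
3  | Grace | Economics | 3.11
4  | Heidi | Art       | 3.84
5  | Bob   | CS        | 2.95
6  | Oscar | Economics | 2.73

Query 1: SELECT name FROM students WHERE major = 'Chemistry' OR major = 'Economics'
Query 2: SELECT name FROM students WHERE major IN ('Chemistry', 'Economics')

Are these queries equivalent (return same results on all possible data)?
Yes, equivalent

Both queries return: [('Carol',), ('Grace',), ('Oscar',)]

Reason: OR vs IN are equivalent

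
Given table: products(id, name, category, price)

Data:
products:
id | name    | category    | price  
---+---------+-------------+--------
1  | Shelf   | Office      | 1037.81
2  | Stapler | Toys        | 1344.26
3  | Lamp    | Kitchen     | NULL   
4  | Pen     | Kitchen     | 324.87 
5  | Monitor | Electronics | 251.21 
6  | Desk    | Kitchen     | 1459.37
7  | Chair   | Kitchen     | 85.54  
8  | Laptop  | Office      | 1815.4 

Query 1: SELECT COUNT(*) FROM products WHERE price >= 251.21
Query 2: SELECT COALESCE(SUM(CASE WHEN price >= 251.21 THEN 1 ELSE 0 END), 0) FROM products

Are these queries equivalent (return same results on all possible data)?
Yes, equivalent

Both queries return: [(6,)]

Reason: COUNT with WHERE vs conditional SUM (COALESCE handles empty-table NULL)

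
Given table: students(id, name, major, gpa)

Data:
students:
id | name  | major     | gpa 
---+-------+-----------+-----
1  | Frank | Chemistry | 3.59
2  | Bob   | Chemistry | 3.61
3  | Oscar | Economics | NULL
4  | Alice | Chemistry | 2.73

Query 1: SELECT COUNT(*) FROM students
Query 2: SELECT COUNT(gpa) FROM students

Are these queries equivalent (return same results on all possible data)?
No, not equivalent

Query 1 returns: [(4,)]
Query 2 returns: [(3,)]

Reason: COUNT(*) includes NULLs, COUNT(column) excludes them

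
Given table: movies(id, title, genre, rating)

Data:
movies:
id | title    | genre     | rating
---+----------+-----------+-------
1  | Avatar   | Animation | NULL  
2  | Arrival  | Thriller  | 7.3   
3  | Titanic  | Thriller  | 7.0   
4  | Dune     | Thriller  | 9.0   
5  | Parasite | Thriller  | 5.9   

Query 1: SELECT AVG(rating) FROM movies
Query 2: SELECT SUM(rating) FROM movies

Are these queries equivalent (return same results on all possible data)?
No, not equivalent

Query 1 returns: [(7.3,)]
Query 2 returns: [(29.2,)]

Reason: AVG vs SUM give different aggregate values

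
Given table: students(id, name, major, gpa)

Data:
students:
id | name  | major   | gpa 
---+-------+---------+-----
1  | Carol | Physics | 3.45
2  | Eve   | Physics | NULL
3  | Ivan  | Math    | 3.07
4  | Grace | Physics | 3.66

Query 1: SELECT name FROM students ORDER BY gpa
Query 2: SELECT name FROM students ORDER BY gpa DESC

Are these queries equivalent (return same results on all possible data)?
No, not equivalent

Query 1 returns: [('Eve',), ('Ivan',), ('Carol',), ('Grace',)]
Query 2 returns: [('Grace',), ('Carol',), ('Ivan',), ('Eve',)]

Reason: ASC vs DESC gives opposite ordering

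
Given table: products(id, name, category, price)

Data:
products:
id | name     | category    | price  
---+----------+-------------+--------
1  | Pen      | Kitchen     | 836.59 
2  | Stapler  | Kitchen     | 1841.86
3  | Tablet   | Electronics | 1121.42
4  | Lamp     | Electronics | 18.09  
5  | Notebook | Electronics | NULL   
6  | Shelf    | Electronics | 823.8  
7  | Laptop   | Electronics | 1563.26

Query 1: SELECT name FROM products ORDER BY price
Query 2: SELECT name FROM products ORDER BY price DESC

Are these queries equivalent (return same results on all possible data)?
No, not equivalent

Query 1 returns: [('Notebook',), ('Lamp',), ('Shelf',), ('Pen',), ('Tablet',), ('Laptop',), ('Stapler',)]
Query 2 returns: [('Stapler',), ('Laptop',), ('Tablet',), ('Pen',), ('Shelf',), ('Lamp',), ('Notebook',)]

Reason: ASC vs DESC gives opposite ordering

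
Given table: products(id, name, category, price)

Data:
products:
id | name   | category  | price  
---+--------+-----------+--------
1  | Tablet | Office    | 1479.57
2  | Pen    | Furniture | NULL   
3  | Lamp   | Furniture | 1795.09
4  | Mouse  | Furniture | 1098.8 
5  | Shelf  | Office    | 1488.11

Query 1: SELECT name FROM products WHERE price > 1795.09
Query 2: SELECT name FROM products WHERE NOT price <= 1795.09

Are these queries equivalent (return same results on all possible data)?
Yes, equivalent

Both queries return: []

Reason: Both filter price > 1795.09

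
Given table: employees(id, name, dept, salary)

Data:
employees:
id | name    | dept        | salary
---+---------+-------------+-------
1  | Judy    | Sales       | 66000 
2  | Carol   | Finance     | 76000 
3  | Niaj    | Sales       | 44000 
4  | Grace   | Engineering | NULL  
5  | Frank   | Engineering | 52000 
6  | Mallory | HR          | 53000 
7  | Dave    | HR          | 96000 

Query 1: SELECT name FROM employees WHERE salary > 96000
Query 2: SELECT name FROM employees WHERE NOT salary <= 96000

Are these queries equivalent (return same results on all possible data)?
Yes, equivalent

Both queries return: []

Reason: Both filter salary > 96000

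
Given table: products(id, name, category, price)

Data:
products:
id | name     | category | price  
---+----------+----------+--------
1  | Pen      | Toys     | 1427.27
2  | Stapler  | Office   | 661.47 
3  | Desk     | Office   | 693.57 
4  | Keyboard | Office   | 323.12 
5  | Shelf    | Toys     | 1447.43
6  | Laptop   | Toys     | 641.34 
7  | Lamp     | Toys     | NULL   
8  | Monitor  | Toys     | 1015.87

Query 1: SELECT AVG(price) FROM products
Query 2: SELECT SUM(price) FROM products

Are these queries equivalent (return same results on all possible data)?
No, not equivalent

Query 1 returns: [(887.1528571428571,)]
Query 2 returns: [(6210.07,)]

Reason: AVG vs SUM give different aggregate values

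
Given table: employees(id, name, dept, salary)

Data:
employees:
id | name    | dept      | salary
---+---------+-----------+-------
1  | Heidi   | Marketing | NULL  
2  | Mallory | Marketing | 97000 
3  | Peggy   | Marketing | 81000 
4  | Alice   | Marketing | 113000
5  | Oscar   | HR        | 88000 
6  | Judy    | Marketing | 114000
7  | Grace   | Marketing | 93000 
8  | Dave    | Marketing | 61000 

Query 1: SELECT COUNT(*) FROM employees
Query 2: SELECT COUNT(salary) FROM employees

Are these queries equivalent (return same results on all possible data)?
No, not equivalent

Query 1 returns: [(8,)]
Query 2 returns: [(7,)]

Reason: COUNT(*) includes NULLs, COUNT(column) excludes them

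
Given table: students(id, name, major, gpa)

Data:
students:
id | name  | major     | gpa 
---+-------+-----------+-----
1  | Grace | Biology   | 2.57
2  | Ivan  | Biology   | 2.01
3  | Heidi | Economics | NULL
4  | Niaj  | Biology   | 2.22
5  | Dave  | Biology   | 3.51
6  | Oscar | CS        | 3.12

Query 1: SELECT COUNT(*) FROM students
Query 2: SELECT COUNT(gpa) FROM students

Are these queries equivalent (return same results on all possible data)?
No, not equivalent

Query 1 returns: [(6,)]
Query 2 returns: [(5,)]

Reason: COUNT(*) includes NULLs, COUNT(column) excludes them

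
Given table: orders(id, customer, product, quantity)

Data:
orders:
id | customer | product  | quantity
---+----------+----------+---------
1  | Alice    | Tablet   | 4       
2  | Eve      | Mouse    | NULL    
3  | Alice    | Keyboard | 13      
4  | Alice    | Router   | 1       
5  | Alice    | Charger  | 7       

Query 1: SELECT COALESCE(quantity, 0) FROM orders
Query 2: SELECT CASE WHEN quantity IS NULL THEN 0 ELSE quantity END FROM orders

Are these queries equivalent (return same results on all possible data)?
Yes, equivalent

Both queries return: [(0,), (1,), (4,), (7,), (13,)]

Reason: COALESCE vs CASE for NULL handling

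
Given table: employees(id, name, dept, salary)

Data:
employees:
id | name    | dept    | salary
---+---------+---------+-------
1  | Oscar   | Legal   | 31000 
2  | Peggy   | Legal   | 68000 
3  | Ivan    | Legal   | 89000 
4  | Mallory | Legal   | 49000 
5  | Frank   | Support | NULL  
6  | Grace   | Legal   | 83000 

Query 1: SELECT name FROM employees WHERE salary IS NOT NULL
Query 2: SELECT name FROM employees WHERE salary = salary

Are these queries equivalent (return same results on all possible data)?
Yes, equivalent

Both queries return: [('Grace',), ('Ivan',), ('Mallory',), ('Oscar',), ('Peggy',)]

Reason: IS NOT NULL vs self-equality (both exclude NULLs)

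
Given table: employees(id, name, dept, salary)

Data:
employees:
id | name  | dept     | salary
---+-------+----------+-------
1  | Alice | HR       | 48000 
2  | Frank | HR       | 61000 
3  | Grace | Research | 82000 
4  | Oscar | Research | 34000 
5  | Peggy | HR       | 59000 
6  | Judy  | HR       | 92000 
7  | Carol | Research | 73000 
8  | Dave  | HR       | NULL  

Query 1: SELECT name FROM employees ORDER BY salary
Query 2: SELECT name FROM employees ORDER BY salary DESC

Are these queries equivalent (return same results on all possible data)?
No, not equivalent

Query 1 returns: [('Dave',), ('Oscar',), ('Alice',), ('Peggy',), ('Frank',), ('Carol',), ('Grace',), ('Judy',)]
Query 2 returns: [('Judy',), ('Grace',), ('Carol',), ('Frank',), ('Peggy',), ('Alice',), ('Oscar',), ('Dave',)]

Reason: ASC vs DESC gives opposite ordering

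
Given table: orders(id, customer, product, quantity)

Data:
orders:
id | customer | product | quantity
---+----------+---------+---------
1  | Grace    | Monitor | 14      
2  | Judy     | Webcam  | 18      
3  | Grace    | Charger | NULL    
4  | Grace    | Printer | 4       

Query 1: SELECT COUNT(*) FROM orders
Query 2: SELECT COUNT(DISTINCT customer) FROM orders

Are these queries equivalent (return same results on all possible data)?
No, not equivalent

Query 1 returns: [(4,)]
Query 2 returns: [(2,)]

Reason: COUNT(*) counts rows, COUNT(DISTINCT customer) counts unique customers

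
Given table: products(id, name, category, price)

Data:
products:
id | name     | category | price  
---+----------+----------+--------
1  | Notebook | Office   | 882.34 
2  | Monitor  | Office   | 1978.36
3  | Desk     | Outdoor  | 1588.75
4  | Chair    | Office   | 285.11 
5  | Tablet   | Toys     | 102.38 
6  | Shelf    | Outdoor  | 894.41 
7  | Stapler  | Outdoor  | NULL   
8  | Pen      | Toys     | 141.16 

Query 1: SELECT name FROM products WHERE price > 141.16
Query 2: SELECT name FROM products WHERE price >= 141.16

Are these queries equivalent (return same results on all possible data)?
No, not equivalent

Query 1 returns: [('Notebook',), ('Monitor',), ('Desk',), ('Chair',), ('Shelf',)]
Query 2 returns: [('Notebook',), ('Monitor',), ('Desk',), ('Chair',), ('Shelf',), ('Pen',)]

Reason: > vs >= gives different results when price = 141.16 exists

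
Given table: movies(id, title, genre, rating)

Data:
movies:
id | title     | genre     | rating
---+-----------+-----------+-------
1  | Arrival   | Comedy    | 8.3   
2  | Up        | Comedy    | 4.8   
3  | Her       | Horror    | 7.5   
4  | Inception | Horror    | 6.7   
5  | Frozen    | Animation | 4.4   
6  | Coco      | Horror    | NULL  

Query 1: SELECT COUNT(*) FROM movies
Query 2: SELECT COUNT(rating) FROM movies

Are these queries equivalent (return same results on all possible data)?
No, not equivalent

Query 1 returns: [(6,)]
Query 2 returns: [(5,)]

Reason: COUNT(*) includes NULLs, COUNT(column) excludes them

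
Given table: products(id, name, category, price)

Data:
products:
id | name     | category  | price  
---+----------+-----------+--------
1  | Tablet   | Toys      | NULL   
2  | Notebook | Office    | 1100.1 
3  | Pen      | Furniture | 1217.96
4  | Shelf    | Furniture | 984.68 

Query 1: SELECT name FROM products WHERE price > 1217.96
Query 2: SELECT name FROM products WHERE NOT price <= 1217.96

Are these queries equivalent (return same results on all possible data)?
Yes, equivalent

Both queries return: []

Reason: Both filter price > 1217.96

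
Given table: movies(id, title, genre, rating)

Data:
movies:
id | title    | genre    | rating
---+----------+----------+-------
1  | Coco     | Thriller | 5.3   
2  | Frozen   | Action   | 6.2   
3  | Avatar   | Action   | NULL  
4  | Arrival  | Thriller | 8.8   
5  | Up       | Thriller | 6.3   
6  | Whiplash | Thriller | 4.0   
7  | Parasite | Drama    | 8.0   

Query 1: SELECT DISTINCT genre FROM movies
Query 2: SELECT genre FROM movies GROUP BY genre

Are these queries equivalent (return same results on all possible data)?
Yes, equivalent

Both queries return: [('Action',), ('Drama',), ('Thriller',)]

Reason: Both get unique genres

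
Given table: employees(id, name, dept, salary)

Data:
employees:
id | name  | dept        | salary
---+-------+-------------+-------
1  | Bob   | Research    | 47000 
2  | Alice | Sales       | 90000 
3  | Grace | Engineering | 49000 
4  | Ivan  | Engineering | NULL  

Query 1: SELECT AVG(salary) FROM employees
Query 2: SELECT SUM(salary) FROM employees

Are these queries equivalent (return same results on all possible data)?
No, not equivalent

Query 1 returns: [(62000.0,)]
Query 2 returns: [(186000,)]

Reason: AVG vs SUM give different aggregate values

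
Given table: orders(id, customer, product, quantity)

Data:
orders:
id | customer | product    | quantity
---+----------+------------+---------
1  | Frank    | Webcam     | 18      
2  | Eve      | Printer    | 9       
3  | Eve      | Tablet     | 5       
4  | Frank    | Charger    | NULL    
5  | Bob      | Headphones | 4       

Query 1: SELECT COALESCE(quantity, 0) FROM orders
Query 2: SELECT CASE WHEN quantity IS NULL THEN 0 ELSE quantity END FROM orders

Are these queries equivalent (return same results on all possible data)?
Yes, equivalent

Both queries return: [(0,), (4,), (5,), (9,), (18,)]

Reason: COALESCE vs CASE for NULL handling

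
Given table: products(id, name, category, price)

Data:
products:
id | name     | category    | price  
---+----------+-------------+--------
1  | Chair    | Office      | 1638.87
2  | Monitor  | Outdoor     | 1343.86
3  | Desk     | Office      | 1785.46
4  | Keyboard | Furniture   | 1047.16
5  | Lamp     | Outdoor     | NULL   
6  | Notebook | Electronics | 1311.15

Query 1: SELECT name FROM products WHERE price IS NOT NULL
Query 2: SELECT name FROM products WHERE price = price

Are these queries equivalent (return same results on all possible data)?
Yes, equivalent

Both queries return: [('Chair',), ('Desk',), ('Keyboard',), ('Monitor',), ('Notebook',)]

Reason: IS NOT NULL vs self-equality (both exclude NULLs)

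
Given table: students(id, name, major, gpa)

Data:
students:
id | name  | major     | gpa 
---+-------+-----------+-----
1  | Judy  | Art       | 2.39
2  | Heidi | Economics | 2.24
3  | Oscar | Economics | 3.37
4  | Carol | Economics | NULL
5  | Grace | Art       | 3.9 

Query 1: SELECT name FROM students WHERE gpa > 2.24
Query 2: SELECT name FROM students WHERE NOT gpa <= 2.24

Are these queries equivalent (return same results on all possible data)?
Yes, equivalent

Both queries return: [('Grace',), ('Judy',), ('Oscar',)]

Reason: Both filter gpa > 2.24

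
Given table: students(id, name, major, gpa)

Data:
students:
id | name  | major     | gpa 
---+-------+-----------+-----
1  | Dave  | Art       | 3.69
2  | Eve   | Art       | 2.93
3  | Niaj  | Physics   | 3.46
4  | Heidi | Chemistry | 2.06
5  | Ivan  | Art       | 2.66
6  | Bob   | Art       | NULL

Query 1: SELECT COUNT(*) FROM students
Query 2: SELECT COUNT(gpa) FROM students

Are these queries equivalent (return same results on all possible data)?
No, not equivalent

Query 1 returns: [(6,)]
Query 2 returns: [(5,)]

Reason: COUNT(*) includes NULLs, COUNT(column) excludes them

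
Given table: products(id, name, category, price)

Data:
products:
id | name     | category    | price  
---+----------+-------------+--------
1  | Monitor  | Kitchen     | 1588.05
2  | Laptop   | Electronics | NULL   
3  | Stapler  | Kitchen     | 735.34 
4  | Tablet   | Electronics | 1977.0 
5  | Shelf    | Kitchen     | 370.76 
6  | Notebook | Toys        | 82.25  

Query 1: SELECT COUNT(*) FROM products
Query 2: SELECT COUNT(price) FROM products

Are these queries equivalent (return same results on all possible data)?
No, not equivalent

Query 1 returns: [(6,)]
Query 2 returns: [(5,)]

Reason: COUNT(*) includes NULLs, COUNT(column) excludes them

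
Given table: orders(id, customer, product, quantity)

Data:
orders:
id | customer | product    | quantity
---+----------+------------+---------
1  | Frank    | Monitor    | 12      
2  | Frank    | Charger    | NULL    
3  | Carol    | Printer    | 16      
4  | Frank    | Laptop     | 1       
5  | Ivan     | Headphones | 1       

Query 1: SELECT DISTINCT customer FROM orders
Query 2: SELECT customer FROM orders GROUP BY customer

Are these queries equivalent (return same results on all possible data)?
Yes, equivalent

Both queries return: [('Carol',), ('Frank',), ('Ivan',)]

Reason: Both get unique customers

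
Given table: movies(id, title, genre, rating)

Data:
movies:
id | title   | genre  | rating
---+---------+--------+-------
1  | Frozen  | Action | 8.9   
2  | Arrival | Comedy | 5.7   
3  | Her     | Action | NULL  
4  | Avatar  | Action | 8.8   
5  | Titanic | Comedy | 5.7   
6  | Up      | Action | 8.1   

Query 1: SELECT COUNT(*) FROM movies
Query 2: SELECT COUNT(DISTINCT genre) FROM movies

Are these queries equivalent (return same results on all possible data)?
No, not equivalent

Query 1 returns: [(6,)]
Query 2 returns: [(2,)]

Reason: COUNT(*) counts rows, COUNT(DISTINCT genre) counts unique genres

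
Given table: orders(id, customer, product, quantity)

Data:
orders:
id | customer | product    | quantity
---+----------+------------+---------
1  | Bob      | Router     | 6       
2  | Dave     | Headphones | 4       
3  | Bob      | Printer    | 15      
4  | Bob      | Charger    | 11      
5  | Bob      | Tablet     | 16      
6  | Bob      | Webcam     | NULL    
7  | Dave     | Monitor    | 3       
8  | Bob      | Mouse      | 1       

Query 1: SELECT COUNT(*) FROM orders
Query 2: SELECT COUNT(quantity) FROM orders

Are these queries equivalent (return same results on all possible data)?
No, not equivalent

Query 1 returns: [(8,)]
Query 2 returns: [(7,)]

Reason: COUNT(*) includes NULLs, COUNT(column) excludes them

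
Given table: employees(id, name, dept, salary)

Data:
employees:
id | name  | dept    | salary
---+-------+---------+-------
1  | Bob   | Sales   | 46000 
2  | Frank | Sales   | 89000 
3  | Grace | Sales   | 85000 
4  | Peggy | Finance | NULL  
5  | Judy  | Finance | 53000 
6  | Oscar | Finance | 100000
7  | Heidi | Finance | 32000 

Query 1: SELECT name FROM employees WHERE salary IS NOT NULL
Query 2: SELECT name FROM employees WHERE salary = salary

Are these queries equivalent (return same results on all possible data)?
Yes, equivalent

Both queries return: [('Bob',), ('Frank',), ('Grace',), ('Heidi',), ('Judy',), ('Oscar',)]

Reason: IS NOT NULL vs self-equality (both exclude NULLs)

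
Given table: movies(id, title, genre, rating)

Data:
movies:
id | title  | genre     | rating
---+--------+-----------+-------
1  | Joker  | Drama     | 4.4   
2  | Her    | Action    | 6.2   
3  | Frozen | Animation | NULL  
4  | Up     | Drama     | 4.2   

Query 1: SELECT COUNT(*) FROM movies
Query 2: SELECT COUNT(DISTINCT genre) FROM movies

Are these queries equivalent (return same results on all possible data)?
No, not equivalent

Query 1 returns: [(4,)]
Query 2 returns: [(3,)]

Reason: COUNT(*) counts rows, COUNT(DISTINCT genre) counts unique genres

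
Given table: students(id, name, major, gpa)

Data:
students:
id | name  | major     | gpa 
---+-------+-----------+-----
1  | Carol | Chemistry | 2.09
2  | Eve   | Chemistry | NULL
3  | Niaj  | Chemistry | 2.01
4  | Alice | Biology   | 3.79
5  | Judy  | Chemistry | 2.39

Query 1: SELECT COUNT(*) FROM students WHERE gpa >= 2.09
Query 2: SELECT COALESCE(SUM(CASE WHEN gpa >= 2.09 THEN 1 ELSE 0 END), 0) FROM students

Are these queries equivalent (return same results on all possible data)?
Yes, equivalent

Both queries return: [(3,)]

Reason: COUNT with WHERE vs conditional SUM (COALESCE handles empty-table NULL)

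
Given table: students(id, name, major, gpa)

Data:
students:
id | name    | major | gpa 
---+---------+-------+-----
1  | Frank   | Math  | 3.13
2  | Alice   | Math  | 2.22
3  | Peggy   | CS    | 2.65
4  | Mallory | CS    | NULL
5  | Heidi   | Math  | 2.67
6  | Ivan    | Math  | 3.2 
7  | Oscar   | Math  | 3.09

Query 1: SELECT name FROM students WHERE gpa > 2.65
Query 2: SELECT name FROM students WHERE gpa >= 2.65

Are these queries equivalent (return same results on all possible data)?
No, not equivalent

Query 1 returns: [('Frank',), ('Heidi',), ('Ivan',), ('Oscar',)]
Query 2 returns: [('Frank',), ('Peggy',), ('Heidi',), ('Ivan',), ('Oscar',)]

Reason: > vs >= gives different results when gpa = 2.65 exists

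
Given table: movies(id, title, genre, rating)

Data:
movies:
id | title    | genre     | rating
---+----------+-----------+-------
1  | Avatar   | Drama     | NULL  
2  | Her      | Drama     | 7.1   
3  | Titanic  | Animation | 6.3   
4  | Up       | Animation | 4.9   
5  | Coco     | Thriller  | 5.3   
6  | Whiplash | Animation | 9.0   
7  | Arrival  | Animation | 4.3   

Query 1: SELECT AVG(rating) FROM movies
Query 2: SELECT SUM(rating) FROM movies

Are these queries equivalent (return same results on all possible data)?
No, not equivalent

Query 1 returns: [(6.1499999999999995,)]
Query 2 returns: [(36.9,)]

Reason: AVG vs SUM give different aggregate values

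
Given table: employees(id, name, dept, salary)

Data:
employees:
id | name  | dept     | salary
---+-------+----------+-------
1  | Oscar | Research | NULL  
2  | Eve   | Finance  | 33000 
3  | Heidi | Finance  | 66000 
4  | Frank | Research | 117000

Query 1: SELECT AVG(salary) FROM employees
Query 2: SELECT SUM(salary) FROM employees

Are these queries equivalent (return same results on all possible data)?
No, not equivalent

Query 1 returns: [(72000.0,)]
Query 2 returns: [(216000,)]

Reason: AVG vs SUM give different aggregate values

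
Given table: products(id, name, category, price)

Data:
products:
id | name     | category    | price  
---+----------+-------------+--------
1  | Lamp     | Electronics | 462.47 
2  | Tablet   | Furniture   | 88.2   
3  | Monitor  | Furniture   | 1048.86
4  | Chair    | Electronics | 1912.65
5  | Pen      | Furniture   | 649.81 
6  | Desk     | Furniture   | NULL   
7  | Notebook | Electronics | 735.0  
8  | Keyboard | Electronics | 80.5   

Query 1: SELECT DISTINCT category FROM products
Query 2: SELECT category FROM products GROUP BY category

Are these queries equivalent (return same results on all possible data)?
Yes, equivalent

Both queries return: [('Electronics',), ('Furniture',)]

Reason: Both get unique categorys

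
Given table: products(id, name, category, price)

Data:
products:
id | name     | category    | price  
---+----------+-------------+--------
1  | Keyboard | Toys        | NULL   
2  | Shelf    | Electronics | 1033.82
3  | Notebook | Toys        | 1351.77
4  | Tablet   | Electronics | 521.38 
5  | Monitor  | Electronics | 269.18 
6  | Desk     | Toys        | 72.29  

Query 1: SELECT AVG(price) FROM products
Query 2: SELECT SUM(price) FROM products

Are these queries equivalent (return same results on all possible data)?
No, not equivalent

Query 1 returns: [(649.688,)]
Query 2 returns: [(3248.44,)]

Reason: AVG vs SUM give different aggregate values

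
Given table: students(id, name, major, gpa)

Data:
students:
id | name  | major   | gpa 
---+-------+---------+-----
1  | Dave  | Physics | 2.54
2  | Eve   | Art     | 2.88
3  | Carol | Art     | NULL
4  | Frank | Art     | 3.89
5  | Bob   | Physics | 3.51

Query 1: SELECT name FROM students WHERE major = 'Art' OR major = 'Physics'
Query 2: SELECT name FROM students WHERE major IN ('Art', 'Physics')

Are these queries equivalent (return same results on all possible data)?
Yes, equivalent

Both queries return: [('Bob',), ('Carol',), ('Dave',), ('Eve',), ('Frank',)]

Reason: OR vs IN are equivalent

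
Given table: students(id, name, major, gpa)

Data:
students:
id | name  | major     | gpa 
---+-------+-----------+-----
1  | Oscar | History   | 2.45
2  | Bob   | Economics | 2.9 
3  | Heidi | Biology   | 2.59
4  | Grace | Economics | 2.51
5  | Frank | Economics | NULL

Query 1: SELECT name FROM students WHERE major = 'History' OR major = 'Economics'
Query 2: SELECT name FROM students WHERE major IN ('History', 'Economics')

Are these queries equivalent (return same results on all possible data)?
Yes, equivalent

Both queries return: [('Bob',), ('Frank',), ('Grace',), ('Oscar',)]

Reason: OR vs IN are equivalent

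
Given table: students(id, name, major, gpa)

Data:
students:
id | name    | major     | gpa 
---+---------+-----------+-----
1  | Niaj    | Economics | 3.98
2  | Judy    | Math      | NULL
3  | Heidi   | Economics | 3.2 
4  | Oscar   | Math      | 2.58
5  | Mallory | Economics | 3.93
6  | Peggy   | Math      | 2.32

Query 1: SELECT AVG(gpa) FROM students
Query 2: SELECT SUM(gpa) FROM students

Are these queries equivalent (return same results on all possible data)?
No, not equivalent

Query 1 returns: [(3.2020000000000004,)]
Query 2 returns: [(16.01,)]

Reason: AVG vs SUM give different aggregate values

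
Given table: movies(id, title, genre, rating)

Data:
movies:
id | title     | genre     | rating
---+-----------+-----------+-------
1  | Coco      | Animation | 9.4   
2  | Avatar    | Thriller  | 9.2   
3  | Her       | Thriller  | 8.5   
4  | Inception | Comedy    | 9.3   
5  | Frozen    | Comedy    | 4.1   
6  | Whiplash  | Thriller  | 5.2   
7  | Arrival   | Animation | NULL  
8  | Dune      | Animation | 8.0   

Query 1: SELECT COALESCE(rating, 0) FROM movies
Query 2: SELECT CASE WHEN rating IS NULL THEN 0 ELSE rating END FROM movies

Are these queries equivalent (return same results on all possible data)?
Yes, equivalent

Both queries return: [(0,), (4.1,), (5.2,), (8.0,), (8.5,), (9.2,), (9.3,), (9.4,)]

Reason: COALESCE vs CASE for NULL handling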